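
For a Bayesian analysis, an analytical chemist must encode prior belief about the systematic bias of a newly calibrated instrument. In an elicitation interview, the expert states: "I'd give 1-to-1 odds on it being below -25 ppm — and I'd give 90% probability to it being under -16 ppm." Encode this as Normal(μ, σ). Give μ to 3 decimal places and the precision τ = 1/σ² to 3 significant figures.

For Normal(μ,σ), the p-quantile is μ + z_p·σ. Here z_{0.5} = 0, z_{0.9} = 1.282.
So -25 = μ + 0σ and -16 = μ + 1.282σ.
Subtracting: σ = (-16 − -25)/(1.282 − (0)) = 7.023.
Then μ = -25 − (0)·7.023 = -25.000.
Precision τ = 1/σ² = 1/7.023² = 0.0203.

μ = -25.000, τ = 0.0203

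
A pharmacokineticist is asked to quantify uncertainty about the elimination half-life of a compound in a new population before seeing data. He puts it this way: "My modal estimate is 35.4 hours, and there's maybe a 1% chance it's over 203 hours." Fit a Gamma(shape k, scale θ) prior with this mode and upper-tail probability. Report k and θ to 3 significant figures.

Gamma(k,θ) with k>1 has mode (k−1)θ, so θ = 35.4/(k−1).
Need P(X < 203) = 0.99 with θ tied to k this way. Start at k = 2, θ = 35.4: P(X<203) ≈ 0.978.
Too low — raise k to concentrate. Iterating converges to k ≈ 2.23.
Then θ = 35.4/(2.23−1) ≈ 28.7.

k ≈ 2.23, θ ≈ 28.7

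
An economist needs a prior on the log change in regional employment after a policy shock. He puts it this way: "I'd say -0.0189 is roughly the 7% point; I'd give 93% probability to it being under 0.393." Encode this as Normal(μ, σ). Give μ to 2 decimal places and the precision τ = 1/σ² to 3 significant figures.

For Normal(μ,σ), the p-quantile is μ + z_p·σ. Here z_{0.07} = -1.476, z_{0.93} = 1.476.
So -0.0189 = μ − 1.476σ and 0.393 = μ + 1.476σ.
Subtracting: σ = (0.393 − -0.0189)/(1.476 − (-1.476)) = 0.14.
Then μ = -0.0189 − (-1.476)·0.14 = 0.19.
Precision τ = 1/σ² = 1/0.1396² = 51.3.

μ = 0.19, τ = 51.3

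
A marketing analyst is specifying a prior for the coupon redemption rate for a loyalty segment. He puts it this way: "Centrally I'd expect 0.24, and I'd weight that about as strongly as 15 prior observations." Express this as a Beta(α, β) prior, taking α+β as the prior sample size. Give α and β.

α = 3.6, β = 11.4

Under the effective-sample-size interpretation, Beta(α, β) has prior mean α/(α+β) and prior sample size α+β.
So α+β = 15 and α/(α+β) = 0.24, giving α = 0.24·15 = 3.6 and β = 15 − 3.6 = 11.4.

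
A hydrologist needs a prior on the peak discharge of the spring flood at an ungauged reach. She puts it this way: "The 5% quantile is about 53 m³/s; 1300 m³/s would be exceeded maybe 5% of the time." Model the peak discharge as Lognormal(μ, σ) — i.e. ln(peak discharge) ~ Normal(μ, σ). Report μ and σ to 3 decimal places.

If T ~ Lognormal(μ,σ) then ln T ~ Normal(μ,σ), so the p-quantile of ln T is μ + z_p·σ.
ln(53) = 3.97 and ln(1300) = 7.17; z_{0.05} = -1.645, z_{0.95} = 1.645.
σ = (7.17 − 3.97)/(1.645 − (-1.645)) = 0.973.
μ = 3.97 − (-1.645)·0.973 = 5.570.

μ ≈ 5.570, σ ≈ 0.973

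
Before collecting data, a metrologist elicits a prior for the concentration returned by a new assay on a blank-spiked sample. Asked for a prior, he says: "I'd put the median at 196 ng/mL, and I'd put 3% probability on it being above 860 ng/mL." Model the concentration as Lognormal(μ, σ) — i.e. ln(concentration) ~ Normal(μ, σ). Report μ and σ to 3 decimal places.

If T ~ Lognormal(μ,σ) then ln T ~ Normal(μ,σ), so the p-quantile of ln T is μ + z_p·σ.
ln(196) = 5.278 and ln(860) = 6.757; z_{0.5} = 0, z_{0.97} = 1.881.
σ = (6.757 − 5.278)/(1.881 − (0)) = 0.786.
μ = 5.278 − (0)·0.786 = 5.278.

μ ≈ 5.278, σ ≈ 0.786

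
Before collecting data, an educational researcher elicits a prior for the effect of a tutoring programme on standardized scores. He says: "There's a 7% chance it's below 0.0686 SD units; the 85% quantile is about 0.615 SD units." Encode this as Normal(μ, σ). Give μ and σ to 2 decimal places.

For Normal(μ,σ), the p-quantile is μ + z_p·σ. Here z_{0.07} = -1.476, z_{0.85} = 1.036.
So 0.0686 = μ − 1.476σ and 0.615 = μ + 1.036σ.
Subtracting: σ = (0.615 − 0.0686)/(1.036 − (-1.476)) = 0.22.
Then μ = 0.0686 − (-1.476)·0.22 = 0.39.

μ = 0.39, σ = 0.22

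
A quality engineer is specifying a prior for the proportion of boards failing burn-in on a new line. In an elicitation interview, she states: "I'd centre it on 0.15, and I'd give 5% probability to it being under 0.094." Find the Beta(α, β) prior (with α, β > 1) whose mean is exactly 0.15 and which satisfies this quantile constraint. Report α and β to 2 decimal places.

With mean 0.15 fixed, write α = 0.15s, β = 0.85s where s = α+β.
Need P(θ < 0.094) = 0.05 under Beta(0.15s, 0.85s). Normal approximation: (q−m)/√(m(1−m)/s) ≈ z_{0.05} = -1.64, so s ≈ 0.15·0.85·(-1.64)²/(0.094−0.15)² = 110.0.
At s = 110.0: P(θ<0.094) ≈ 0.036. Adjusting to match 0.05 gives s ≈ 93.12.
So α = 0.15·93.12 ≈ 13.97, β = 0.85·93.12 ≈ 79.15.

α ≈ 13.97, β ≈ 79.15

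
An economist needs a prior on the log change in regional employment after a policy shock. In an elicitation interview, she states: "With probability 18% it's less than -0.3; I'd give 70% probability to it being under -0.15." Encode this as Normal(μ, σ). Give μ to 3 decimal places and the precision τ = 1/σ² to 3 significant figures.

For Normal(μ,σ), the p-quantile is μ + z_p·σ. Here z_{0.18} = -0.9154, z_{0.7} = 0.5244.
So -0.3 = μ − 0.9154σ and -0.15 = μ + 0.5244σ.
Subtracting: σ = (-0.15 − -0.3)/(0.5244 − (-0.9154)) = 0.104.
Then μ = -0.3 − (-0.9154)·0.104 = -0.205.
Precision τ = 1/σ² = 1/0.1042² = 92.1.

μ = -0.205, τ = 92.1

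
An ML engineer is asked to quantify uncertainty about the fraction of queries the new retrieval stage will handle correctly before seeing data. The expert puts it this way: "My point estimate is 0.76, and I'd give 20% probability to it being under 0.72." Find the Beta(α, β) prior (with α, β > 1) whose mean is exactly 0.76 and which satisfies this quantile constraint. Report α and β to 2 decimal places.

With mean 0.76 fixed, write α = 0.76s, β = 0.24s where s = α+β.
Need P(θ < 0.72) = 0.2 under Beta(0.76s, 0.24s). Normal approximation: (q−m)/√(m(1−m)/s) ≈ z_{0.2} = -0.842, so s ≈ 0.76·0.24·(-0.842)²/(0.72−0.76)² = 80.7.
At s = 80.7: P(θ<0.72) ≈ 0.196. Adjusting to match 0.2 gives s ≈ 77.86.
So α = 0.76·77.86 ≈ 59.17, β = 0.24·77.86 ≈ 18.69.

α ≈ 59.17, β ≈ 18.69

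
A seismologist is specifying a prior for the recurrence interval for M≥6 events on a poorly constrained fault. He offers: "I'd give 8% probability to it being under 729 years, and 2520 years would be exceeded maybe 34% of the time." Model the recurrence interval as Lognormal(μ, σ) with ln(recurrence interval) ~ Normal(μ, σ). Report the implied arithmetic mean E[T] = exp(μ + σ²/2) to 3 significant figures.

E[T] ≈ 2400 years

If T ~ Lognormal(μ,σ) then ln T ~ Normal(μ,σ), so the p-quantile of ln T is μ + z_p·σ.
ln(729) = 6.592 and ln(2520) = 7.832; z_{0.08} = -1.405, z_{0.66} = 0.4125.
σ = (7.832 − 6.592)/(0.4125 − (-1.405)) = 0.682.
μ = 6.592 − (-1.405)·0.682 = 7.551.
E[T] = exp(μ + σ²/2) = exp(7.551 + 0.2329) = 2400 years.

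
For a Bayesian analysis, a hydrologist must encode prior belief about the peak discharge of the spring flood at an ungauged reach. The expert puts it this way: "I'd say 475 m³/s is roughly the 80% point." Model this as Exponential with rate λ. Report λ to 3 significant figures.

λ ≈ 0.00339

P(T < 475.0) = 1 − e^(−λ·475.0) = 0.8, so λ = −ln(1−0.8)/475.0 = −ln(0.2)/475.0 = 0.00339.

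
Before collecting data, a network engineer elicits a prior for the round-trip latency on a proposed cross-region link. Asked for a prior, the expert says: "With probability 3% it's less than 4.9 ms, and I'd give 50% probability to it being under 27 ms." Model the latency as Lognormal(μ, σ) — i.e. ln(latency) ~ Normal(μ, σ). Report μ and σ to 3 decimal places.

If T ~ Lognormal(μ,σ) then ln T ~ Normal(μ,σ), so the p-quantile of ln T is μ + z_p·σ.
ln(4.9) = 1.589 and ln(27) = 3.296; z_{0.03} = -1.881, z_{0.5} = 0.
σ = (3.296 − 1.589)/(0 − (-1.881)) = 0.907.
μ = 1.589 − (-1.881)·0.907 = 3.296.

μ ≈ 3.296, σ ≈ 0.907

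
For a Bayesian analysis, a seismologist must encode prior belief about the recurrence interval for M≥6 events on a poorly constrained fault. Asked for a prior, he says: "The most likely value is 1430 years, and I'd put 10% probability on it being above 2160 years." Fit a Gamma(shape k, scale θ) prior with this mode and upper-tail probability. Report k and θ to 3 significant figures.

k ≈ 11.9, θ ≈ 131

Gamma(k,θ) with k>1 has mode (k−1)θ, so θ = 1430/(k−1).
Need P(X < 2160) = 0.9 with θ tied to k this way. Start at k = 2, θ = 1430: P(X<2160) ≈ 0.446.
Too low — raise k to concentrate. Iterating converges to k ≈ 11.9.
Then θ = 1430/(11.9−1) ≈ 131.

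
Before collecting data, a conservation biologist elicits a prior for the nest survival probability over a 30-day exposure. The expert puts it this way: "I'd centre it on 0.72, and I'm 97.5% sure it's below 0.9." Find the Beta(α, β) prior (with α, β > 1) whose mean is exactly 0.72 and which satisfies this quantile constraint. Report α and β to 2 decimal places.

With mean 0.72 fixed, write α = 0.72s, β = 0.28s where s = α+β.
Need P(θ < 0.9) = 0.975 under Beta(0.72s, 0.28s). Normal approximation: (q−m)/√(m(1−m)/s) ≈ z_{0.975} = 1.96, so s ≈ 0.72·0.28·(1.96)²/(0.9−0.72)² = 23.9.
At s = 23.9: P(θ<0.9) ≈ 0.991. Adjusting to match 0.975 gives s ≈ 16.81.
So α = 0.72·16.81 ≈ 12.11, β = 0.28·16.81 ≈ 4.71.

α ≈ 12.11, β ≈ 4.71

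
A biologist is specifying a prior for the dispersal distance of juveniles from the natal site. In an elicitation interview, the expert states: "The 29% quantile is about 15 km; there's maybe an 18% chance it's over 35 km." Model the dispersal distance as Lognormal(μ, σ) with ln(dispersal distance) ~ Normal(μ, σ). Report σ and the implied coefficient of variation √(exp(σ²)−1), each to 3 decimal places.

σ ≈ 0.577, CV ≈ 0.628

If T ~ Lognormal(μ,σ) then ln T ~ Normal(μ,σ), so the p-quantile of ln T is μ + z_p·σ.
ln(15) = 2.708 and ln(35) = 3.555; z_{0.29} = -0.5534, z_{0.82} = 0.9154.
σ = (3.555 − 2.708)/(0.9154 − (-0.5534)) = 0.577.
μ = 2.708 − (-0.5534)·0.577 = 3.027.
CV = √(exp(σ²)−1) = √(exp(0.3328)−1) = 0.628.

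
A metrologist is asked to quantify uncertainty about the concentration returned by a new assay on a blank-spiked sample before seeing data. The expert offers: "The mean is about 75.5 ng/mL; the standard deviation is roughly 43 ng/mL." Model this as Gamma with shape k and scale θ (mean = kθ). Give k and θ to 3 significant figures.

For Gamma(k, scale θ): mean = kθ, variance = kθ², so CV = 1/√k.
CV = SD/mean = 43/75.5 = 0.5695, hence k = 1/CV² = 3.08.
Then θ = mean/k = 75.5/3.08 = 24.5.

k ≈ 3.08, θ ≈ 24.5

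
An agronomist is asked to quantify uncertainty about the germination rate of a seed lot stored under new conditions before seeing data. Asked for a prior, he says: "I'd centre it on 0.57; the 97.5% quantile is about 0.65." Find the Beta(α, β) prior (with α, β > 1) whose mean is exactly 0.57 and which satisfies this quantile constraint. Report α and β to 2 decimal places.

With mean 0.57 fixed, write α = 0.57s, β = 0.43s where s = α+β.
Need P(θ < 0.65) = 0.975 under Beta(0.57s, 0.43s). Normal approximation: (q−m)/√(m(1−m)/s) ≈ z_{0.975} = 1.96, so s ≈ 0.57·0.43·(1.96)²/(0.65−0.57)² = 147.1.
At s = 147.1: P(θ<0.65) ≈ 0.977. Adjusting to match 0.975 gives s ≈ 142.30.
So α = 0.57·142.30 ≈ 81.11, β = 0.43·142.30 ≈ 61.19.

α ≈ 81.11, β ≈ 61.19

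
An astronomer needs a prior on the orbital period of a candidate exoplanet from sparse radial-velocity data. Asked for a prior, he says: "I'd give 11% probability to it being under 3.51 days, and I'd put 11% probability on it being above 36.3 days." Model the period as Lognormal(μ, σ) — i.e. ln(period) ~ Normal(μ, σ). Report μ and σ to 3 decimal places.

μ ≈ 2.424, σ ≈ 0.952

If T ~ Lognormal(μ,σ) then ln T ~ Normal(μ,σ), so the p-quantile of ln T is μ + z_p·σ.
ln(3.51) = 1.256 and ln(36.3) = 3.592; z_{0.11} = -1.227, z_{0.89} = 1.227.
σ = (3.592 − 1.256)/(1.227 − (-1.227)) = 0.952.
μ = 1.256 − (-1.227)·0.952 = 2.424.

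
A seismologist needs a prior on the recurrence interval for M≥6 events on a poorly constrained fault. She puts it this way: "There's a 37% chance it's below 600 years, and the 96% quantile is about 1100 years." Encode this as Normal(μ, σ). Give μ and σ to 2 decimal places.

The p-quantile of Normal(μ,σ) is μ + z_p·σ, with z_{0.37} = -0.3319 and z_{0.96} = 1.751.
Eliminate σ: μ = (z₂·x₁ − z₁·x₂)/(z₂ − z₁) = (1.751·600 − (-0.3319)·1100)/2.083 = 679.68.
Then σ = (x₂ − x₁)/(z₂ − z₁) = (1100 − 600)/2.083 = 240.09.

μ = 679.68, σ = 240.09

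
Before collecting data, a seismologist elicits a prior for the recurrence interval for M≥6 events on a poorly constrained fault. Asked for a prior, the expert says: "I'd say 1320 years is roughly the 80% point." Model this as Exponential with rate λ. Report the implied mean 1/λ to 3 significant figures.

mean ≈ 820 years

P(T < 1320.0) = 1 − e^(−λ·1320.0) = 0.8, so λ = −ln(1−0.8)/1320.0 = −ln(0.2)/1320.0 = 0.00122.
Mean = 1/λ = 820 years.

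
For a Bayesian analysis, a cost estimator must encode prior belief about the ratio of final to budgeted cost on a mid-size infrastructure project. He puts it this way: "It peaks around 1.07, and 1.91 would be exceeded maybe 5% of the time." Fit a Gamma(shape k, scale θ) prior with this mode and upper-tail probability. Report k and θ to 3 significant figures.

Gamma(k,θ) with k>1 has mode (k−1)θ, so θ = 1.07/(k−1).
Need P(X < 1.91) = 0.95 with θ tied to k this way. Start at k = 2, θ = 1.07: P(X<1.91) ≈ 0.533.
Too low — raise k to concentrate. Iterating converges to k ≈ 9.3.
Then θ = 1.07/(9.3−1) ≈ 0.129.

k ≈ 9.3, θ ≈ 0.129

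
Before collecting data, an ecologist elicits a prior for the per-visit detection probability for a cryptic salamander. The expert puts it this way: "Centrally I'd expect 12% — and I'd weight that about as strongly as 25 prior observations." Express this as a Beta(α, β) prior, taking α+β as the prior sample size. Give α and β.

α = 3, β = 22

Under the effective-sample-size interpretation, Beta(α, β) has prior mean α/(α+β) and prior sample size α+β.
So α+β = 25 and α/(α+β) = 0.12, giving α = 0.12·25 = 3 and β = 25 − 3 = 22.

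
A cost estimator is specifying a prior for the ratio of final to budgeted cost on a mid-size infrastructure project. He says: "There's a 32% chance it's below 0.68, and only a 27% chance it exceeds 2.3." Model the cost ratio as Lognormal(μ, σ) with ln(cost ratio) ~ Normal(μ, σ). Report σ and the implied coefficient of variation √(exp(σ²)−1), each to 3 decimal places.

If T ~ Lognormal(μ,σ) then ln T ~ Normal(μ,σ), so the p-quantile of ln T is μ + z_p·σ.
ln(0.68) = -0.3857 and ln(2.3) = 0.8329; z_{0.32} = -0.4677, z_{0.73} = 0.6128.
σ = (0.8329 − -0.3857)/(0.6128 − (-0.4677)) = 1.128.
μ = -0.3857 − (-0.4677)·1.128 = 0.142.
CV = √(exp(σ²)−1) = √(exp(1.2719)−1) = 1.602.

σ ≈ 1.128, CV ≈ 1.602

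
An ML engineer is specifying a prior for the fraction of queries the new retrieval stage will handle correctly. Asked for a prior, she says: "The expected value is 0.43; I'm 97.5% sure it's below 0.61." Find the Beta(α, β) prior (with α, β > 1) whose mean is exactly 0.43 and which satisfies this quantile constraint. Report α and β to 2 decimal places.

With mean 0.43 fixed, write α = 0.43s, β = 0.57s where s = α+β.
Need P(θ < 0.61) = 0.975 under Beta(0.43s, 0.57s). Normal approximation: (q−m)/√(m(1−m)/s) ≈ z_{0.975} = 1.96, so s ≈ 0.43·0.57·(1.96)²/(0.61−0.43)² = 29.1.
At s = 29.1: P(θ<0.61) ≈ 0.975. Adjusting to match 0.975 gives s ≈ 29.10.
So α = 0.43·29.10 ≈ 12.51, β = 0.57·29.10 ≈ 16.59.

α ≈ 12.51, β ≈ 16.59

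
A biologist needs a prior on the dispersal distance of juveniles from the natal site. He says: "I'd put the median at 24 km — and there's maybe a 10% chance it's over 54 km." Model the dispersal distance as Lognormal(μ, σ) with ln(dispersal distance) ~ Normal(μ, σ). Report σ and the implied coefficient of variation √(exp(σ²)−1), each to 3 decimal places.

If T ~ Lognormal(μ,σ) then ln T ~ Normal(μ,σ), so the p-quantile of ln T is μ + z_p·σ.
ln(24) = 3.178 and ln(54) = 3.989; z_{0.5} = 0, z_{0.9} = 1.282.
σ = (3.989 − 3.178)/(1.282 − (0)) = 0.633.
μ = 3.178 − (0)·0.633 = 3.178.
CV = √(exp(σ²)−1) = √(exp(0.4004)−1) = 0.702.

σ ≈ 0.633, CV ≈ 0.702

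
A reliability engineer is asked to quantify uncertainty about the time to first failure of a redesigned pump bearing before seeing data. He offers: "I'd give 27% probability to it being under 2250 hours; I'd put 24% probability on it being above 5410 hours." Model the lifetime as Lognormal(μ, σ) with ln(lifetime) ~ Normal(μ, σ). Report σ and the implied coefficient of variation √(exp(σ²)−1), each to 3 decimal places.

If T ~ Lognormal(μ,σ) then ln T ~ Normal(μ,σ), so the p-quantile of ln T is μ + z_p·σ.
ln(2250) = 7.719 and ln(5410) = 8.596; z_{0.27} = -0.6128, z_{0.76} = 0.7063.
σ = (8.596 − 7.719)/(0.7063 − (-0.6128)) = 0.665.
μ = 7.719 − (-0.6128)·0.665 = 8.126.
CV = √(exp(σ²)−1) = √(exp(0.4423)−1) = 0.746.

σ ≈ 0.665, CV ≈ 0.746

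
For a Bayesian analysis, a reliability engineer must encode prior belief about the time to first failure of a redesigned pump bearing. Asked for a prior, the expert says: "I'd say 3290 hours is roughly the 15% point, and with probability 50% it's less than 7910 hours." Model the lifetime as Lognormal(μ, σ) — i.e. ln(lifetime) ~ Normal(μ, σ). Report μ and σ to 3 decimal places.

μ ≈ 8.976, σ ≈ 0.846

If T ~ Lognormal(μ,σ) then ln T ~ Normal(μ,σ), so the p-quantile of ln T is μ + z_p·σ.
ln(3290) = 8.099 and ln(7910) = 8.976; z_{0.15} = -1.036, z_{0.5} = 0.
σ = (8.976 − 8.099)/(0 − (-1.036)) = 0.846.
μ = 8.099 − (-1.036)·0.846 = 8.976.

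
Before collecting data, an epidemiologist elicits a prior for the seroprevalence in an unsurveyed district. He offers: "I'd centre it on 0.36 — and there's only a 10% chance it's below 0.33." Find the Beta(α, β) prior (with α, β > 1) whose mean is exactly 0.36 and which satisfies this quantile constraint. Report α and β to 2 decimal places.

α ≈ 149.76, β ≈ 266.24

With mean 0.36 fixed, write α = 0.36s, β = 0.64s where s = α+β.
Need P(θ < 0.33) = 0.1 under Beta(0.36s, 0.64s). Normal approximation: (q−m)/√(m(1−m)/s) ≈ z_{0.1} = -1.28, so s ≈ 0.36·0.64·(-1.28)²/(0.33−0.36)² = 420.4.
At s = 420.4: P(θ<0.33) ≈ 0.099. Adjusting to match 0.1 gives s ≈ 416.00.
So α = 0.36·416.00 ≈ 149.76, β = 0.64·416.00 ≈ 266.24.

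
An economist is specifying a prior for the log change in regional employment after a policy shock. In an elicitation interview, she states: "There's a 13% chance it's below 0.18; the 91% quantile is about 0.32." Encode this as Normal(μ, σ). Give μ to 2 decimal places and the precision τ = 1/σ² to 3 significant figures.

μ = 0.24, τ = 311

For Normal(μ,σ), the p-quantile is μ + z_p·σ. Here z_{0.13} = -1.126, z_{0.91} = 1.341.
So 0.18 = μ − 1.126σ and 0.32 = μ + 1.341σ.
Subtracting: σ = (0.32 − 0.18)/(1.341 − (-1.126)) = 0.06.
Then μ = 0.18 − (-1.126)·0.06 = 0.24.
Precision τ = 1/σ² = 1/0.05675² = 311.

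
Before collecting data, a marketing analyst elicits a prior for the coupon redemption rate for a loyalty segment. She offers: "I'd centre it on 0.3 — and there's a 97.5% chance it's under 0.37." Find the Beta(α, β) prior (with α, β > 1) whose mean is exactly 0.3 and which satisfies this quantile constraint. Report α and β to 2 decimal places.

α ≈ 52.15, β ≈ 121.68

With mean 0.3 fixed, write α = 0.3s, β = 0.7s where s = α+β.
Need P(θ < 0.37) = 0.975 under Beta(0.3s, 0.7s). Normal approximation: (q−m)/√(m(1−m)/s) ≈ z_{0.975} = 1.96, so s ≈ 0.3·0.7·(1.96)²/(0.37−0.3)² = 164.6.
At s = 164.6: P(θ<0.37) ≈ 0.972. Adjusting to match 0.975 gives s ≈ 173.82.
So α = 0.3·173.82 ≈ 52.15, β = 0.7·173.82 ≈ 121.68.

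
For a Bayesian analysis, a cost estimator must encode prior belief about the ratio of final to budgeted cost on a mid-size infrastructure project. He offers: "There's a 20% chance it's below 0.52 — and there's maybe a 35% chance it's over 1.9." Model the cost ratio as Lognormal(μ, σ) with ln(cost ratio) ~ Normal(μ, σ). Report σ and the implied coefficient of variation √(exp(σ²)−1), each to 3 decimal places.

σ ≈ 1.056, CV ≈ 1.432

If T ~ Lognormal(μ,σ) then ln T ~ Normal(μ,σ), so the p-quantile of ln T is μ + z_p·σ.
ln(0.52) = -0.6539 and ln(1.9) = 0.6419; z_{0.2} = -0.8416, z_{0.65} = 0.3853.
σ = (0.6419 − -0.6539)/(0.3853 − (-0.8416)) = 1.056.
μ = -0.6539 − (-0.8416)·1.056 = 0.235.
CV = √(exp(σ²)−1) = √(exp(1.1154)−1) = 1.432.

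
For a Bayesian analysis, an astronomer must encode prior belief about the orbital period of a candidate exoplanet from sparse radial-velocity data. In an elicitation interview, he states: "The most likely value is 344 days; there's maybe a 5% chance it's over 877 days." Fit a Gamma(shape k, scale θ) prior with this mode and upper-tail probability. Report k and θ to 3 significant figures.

Gamma(k,θ) with k>1 has mode (k−1)θ, so θ = 344/(k−1).
Need P(X < 877) = 0.95 with θ tied to k this way. Start at k = 2, θ = 344: P(X<877) ≈ 0.723.
Too low — raise k to concentrate. Iterating converges to k ≈ 4.09.
Then θ = 344/(4.09−1) ≈ 111.

k ≈ 4.09, θ ≈ 111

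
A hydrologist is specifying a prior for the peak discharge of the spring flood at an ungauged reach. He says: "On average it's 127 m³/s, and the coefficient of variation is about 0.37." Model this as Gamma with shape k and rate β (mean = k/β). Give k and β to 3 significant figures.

For Gamma(k, rate β): mean = k/β, variance = k/β², so CV = 1/√k.
CV = 0.37, hence k = 1/CV² = 7.3.
Then β = k/mean = 7.3/127 = 0.0575.

k ≈ 7.3, β ≈ 0.0575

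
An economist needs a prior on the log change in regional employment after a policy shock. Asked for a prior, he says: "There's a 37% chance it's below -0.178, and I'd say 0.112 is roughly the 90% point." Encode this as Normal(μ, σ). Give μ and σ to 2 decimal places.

μ = -0.12, σ = 0.18

The p-quantile of Normal(μ,σ) is μ + z_p·σ, with z_{0.37} = -0.3319 and z_{0.9} = 1.282.
Eliminate σ: μ = (z₂·x₁ − z₁·x₂)/(z₂ − z₁) = (1.282·-0.178 − (-0.3319)·0.112)/1.613 = -0.12.
Then σ = (x₂ − x₁)/(z₂ − z₁) = (0.112 − -0.178)/1.613 = 0.18.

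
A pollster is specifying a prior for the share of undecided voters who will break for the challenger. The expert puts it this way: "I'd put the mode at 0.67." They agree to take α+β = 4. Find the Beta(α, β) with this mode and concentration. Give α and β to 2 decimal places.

α = 2.34, β = 1.66

For α,β > 1 the Beta mode is (α−1)/(α+β−2). With α+β = 4, the mode is (α−1)/2.
Set (α−1)/2 = 0.67 → α = 1 + 0.67·2 = 2.34.
β = 4 − α = 1.66.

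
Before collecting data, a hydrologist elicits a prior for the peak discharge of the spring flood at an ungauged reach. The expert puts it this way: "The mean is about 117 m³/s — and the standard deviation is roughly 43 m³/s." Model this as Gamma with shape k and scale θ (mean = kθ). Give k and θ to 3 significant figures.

k ≈ 7.4, θ ≈ 15.8

For Gamma(k, scale θ): mean = kθ, variance = kθ², so CV = 1/√k.
CV = SD/mean = 43/117 = 0.3675, hence k = 1/CV² = 7.4.
Then θ = mean/k = 117/7.4 = 15.8.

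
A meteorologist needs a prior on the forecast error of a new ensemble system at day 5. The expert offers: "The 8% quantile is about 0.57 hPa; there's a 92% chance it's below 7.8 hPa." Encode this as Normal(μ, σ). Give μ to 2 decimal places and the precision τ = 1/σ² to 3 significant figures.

μ = 4.18, τ = 0.151

For Normal(μ,σ), the p-quantile is μ + z_p·σ. Here z_{0.08} = -1.405, z_{0.92} = 1.405.
So 0.57 = μ − 1.405σ and 7.8 = μ + 1.405σ.
Subtracting: σ = (7.8 − 0.57)/(1.405 − (-1.405)) = 2.57.
Then μ = 0.57 − (-1.405)·2.57 = 4.18.
Precision τ = 1/σ² = 1/2.573² = 0.151.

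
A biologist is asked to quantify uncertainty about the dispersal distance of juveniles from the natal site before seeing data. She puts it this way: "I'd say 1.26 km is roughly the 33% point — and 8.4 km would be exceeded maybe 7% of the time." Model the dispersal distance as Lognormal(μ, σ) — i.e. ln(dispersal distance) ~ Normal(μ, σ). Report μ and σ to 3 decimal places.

If T ~ Lognormal(μ,σ) then ln T ~ Normal(μ,σ), so the p-quantile of ln T is μ + z_p·σ.
ln(1.26) = 0.2311 and ln(8.4) = 2.128; z_{0.33} = -0.4399, z_{0.93} = 1.476.
σ = (2.128 − 0.2311)/(1.476 − (-0.4399)) = 0.990.
μ = 0.2311 − (-0.4399)·0.990 = 0.667.

μ ≈ 0.667, σ ≈ 0.990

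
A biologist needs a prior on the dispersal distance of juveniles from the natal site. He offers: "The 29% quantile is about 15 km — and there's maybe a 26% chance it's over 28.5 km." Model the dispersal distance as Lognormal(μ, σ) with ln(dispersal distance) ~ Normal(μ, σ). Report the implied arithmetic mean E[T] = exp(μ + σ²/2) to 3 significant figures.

If T ~ Lognormal(μ,σ) then ln T ~ Normal(μ,σ), so the p-quantile of ln T is μ + z_p·σ.
ln(15) = 2.708 and ln(28.5) = 3.35; z_{0.29} = -0.5534, z_{0.74} = 0.6433.
σ = (3.35 − 2.708)/(0.6433 − (-0.5534)) = 0.536.
μ = 2.708 − (-0.5534)·0.536 = 3.005.
E[T] = exp(μ + σ²/2) = exp(3.005 + 0.1438) = 23.3 km.

E[T] ≈ 23.3 km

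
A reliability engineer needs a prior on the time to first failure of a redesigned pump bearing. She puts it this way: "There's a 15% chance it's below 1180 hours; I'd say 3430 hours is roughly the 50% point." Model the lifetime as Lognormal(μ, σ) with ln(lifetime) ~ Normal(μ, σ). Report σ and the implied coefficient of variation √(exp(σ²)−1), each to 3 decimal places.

If T ~ Lognormal(μ,σ) then ln T ~ Normal(μ,σ), so the p-quantile of ln T is μ + z_p·σ.
ln(1180) = 7.073 and ln(3430) = 8.14; z_{0.15} = -1.036, z_{0.5} = 0.
σ = (8.14 − 7.073)/(0 − (-1.036)) = 1.030.
μ = 7.073 − (-1.036)·1.030 = 8.140.
CV = √(exp(σ²)−1) = √(exp(1.0599)−1) = 1.373.

σ ≈ 1.030, CV ≈ 1.373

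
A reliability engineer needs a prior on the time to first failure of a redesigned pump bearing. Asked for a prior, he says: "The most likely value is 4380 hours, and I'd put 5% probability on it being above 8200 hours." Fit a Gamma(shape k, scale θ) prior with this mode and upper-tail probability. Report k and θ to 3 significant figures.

Gamma(k,θ) with k>1 has mode (k−1)θ, so θ = 4380/(k−1).
Need P(X < 8200) = 0.95 with θ tied to k this way. Start at k = 2, θ = 4380: P(X<8200) ≈ 0.558.
Too low — raise k to concentrate. Iterating converges to k ≈ 8.07.
Then θ = 4380/(8.07−1) ≈ 619.

k ≈ 8.07, θ ≈ 619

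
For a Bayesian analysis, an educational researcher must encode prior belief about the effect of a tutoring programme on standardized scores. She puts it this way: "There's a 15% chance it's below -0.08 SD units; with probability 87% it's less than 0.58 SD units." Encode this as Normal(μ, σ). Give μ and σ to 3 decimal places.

For Normal(μ,σ), the p-quantile is μ + z_p·σ. Here z_{0.15} = -1.036, z_{0.87} = 1.126.
So -0.08 = μ − 1.036σ and 0.58 = μ + 1.126σ.
Subtracting: σ = (0.58 − -0.08)/(1.126 − (-1.036)) = 0.305.
Then μ = -0.08 − (-1.036)·0.305 = 0.236.

μ = 0.236, σ = 0.305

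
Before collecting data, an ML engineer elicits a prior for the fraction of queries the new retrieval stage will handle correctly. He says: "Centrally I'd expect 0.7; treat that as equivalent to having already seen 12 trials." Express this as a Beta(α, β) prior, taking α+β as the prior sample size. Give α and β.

α = 8.4, β = 3.6

Under the effective-sample-size interpretation, Beta(α, β) has prior mean α/(α+β) and prior sample size α+β.
So α+β = 12 and α/(α+β) = 0.7, giving α = 0.7·12 = 8.4 and β = 12 − 8.4 = 3.6.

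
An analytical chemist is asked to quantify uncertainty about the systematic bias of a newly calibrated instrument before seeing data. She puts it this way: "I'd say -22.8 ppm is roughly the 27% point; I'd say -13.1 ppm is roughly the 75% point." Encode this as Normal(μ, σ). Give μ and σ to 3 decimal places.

For Normal(μ,σ), the p-quantile is μ + z_p·σ. Here z_{0.27} = -0.6128, z_{0.75} = 0.6745.
So -22.8 = μ − 0.6128σ and -13.1 = μ + 0.6745σ.
Subtracting: σ = (-13.1 − -22.8)/(0.6745 − (-0.6128)) = 7.535.
Then μ = -22.8 − (-0.6128)·7.535 = -18.182.

μ = -18.182, σ = 7.535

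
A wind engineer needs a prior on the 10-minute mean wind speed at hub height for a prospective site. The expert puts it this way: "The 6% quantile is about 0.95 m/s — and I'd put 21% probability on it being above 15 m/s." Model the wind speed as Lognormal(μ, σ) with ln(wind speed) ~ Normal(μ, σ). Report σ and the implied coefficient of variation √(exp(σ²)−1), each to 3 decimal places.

If T ~ Lognormal(μ,σ) then ln T ~ Normal(μ,σ), so the p-quantile of ln T is μ + z_p·σ.
ln(0.95) = -0.05129 and ln(15) = 2.708; z_{0.06} = -1.555, z_{0.79} = 0.8064.
σ = (2.708 − -0.05129)/(0.8064 − (-1.555)) = 1.169.
μ = -0.05129 − (-1.555)·1.169 = 1.766.
CV = √(exp(σ²)−1) = √(exp(1.3657)−1) = 1.708.

σ ≈ 1.169, CV ≈ 1.708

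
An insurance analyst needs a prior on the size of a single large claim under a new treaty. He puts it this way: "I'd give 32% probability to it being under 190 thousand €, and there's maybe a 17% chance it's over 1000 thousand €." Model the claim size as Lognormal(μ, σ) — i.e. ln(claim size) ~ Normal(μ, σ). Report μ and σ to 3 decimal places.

μ ≈ 5.793, σ ≈ 1.168

If T ~ Lognormal(μ,σ) then ln T ~ Normal(μ,σ), so the p-quantile of ln T is μ + z_p·σ.
ln(190) = 5.247 and ln(1000) = 6.908; z_{0.32} = -0.4677, z_{0.83} = 0.9542.
σ = (6.908 − 5.247)/(0.9542 − (-0.4677)) = 1.168.
μ = 5.247 − (-0.4677)·1.168 = 5.793.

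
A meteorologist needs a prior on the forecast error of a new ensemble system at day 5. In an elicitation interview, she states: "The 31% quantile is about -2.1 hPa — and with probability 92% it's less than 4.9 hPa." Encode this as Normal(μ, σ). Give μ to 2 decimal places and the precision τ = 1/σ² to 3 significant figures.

μ = -0.27, τ = 0.0737

The p-quantile of Normal(μ,σ) is μ + z_p·σ, with z_{0.31} = -0.4959 and z_{0.92} = 1.405.
Eliminate σ: μ = (z₂·x₁ − z₁·x₂)/(z₂ − z₁) = (1.405·-2.1 − (-0.4959)·4.9)/1.901 = -0.27.
Then σ = (x₂ − x₁)/(z₂ − z₁) = (4.9 − -2.1)/1.901 = 3.68.
Precision τ = 1/σ² = 1/3.682² = 0.0737.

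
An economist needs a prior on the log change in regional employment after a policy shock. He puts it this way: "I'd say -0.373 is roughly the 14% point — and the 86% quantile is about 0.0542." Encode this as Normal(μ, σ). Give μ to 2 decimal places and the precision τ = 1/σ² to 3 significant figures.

For Normal(μ,σ), the p-quantile is μ + z_p·σ. Here z_{0.14} = -1.08, z_{0.86} = 1.08.
So -0.373 = μ − 1.08σ and 0.0542 = μ + 1.08σ.
Subtracting: σ = (0.0542 − -0.373)/(1.08 − (-1.08)) = 0.20.
Then μ = -0.373 − (-1.08)·0.20 = -0.16.
Precision τ = 1/σ² = 1/0.1977² = 25.6.

μ = -0.16, τ = 25.6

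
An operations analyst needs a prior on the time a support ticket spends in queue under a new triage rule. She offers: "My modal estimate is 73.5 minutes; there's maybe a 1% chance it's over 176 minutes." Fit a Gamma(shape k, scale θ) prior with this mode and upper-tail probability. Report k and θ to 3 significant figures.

Gamma(k,θ) with k>1 has mode (k−1)θ, so θ = 73.5/(k−1).
Need P(X < 176) = 0.99 with θ tied to k this way. Start at k = 2, θ = 73.5: P(X<176) ≈ 0.690.
Too low — raise k to concentrate. Iterating converges to k ≈ 7.21.
Then θ = 73.5/(7.21−1) ≈ 11.8.

k ≈ 7.21, θ ≈ 11.8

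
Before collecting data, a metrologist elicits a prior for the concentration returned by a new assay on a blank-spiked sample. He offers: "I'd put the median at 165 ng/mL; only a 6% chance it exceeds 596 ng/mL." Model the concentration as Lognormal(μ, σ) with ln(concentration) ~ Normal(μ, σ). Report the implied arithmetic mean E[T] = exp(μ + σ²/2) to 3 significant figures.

If T ~ Lognormal(μ,σ) then ln T ~ Normal(μ,σ), so the p-quantile of ln T is μ + z_p·σ.
ln(165) = 5.106 and ln(596) = 6.39; z_{0.5} = 0, z_{0.94} = 1.555.
σ = (6.39 − 5.106)/(1.555 − (0)) = 0.826.
μ = 5.106 − (0)·0.826 = 5.106.
E[T] = exp(μ + σ²/2) = exp(5.106 + 0.3412) = 232 ng/mL.

E[T] ≈ 232 ng/mL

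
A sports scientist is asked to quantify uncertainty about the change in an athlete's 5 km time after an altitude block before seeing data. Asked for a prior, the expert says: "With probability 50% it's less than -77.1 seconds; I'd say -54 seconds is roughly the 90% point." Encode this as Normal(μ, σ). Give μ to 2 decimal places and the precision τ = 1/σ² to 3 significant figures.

The p-quantile of Normal(μ,σ) is μ + z_p·σ, with z_{0.5} = 0 and z_{0.9} = 1.282.
Eliminate σ: μ = (z₂·x₁ − z₁·x₂)/(z₂ − z₁) = (1.282·-77.1 − (0)·-54)/1.282 = -77.10.
Then σ = (x₂ − x₁)/(z₂ − z₁) = (-54 − -77.1)/1.282 = 18.03.
Precision τ = 1/σ² = 1/18.03² = 0.00308.

μ = -77.10, τ = 0.00308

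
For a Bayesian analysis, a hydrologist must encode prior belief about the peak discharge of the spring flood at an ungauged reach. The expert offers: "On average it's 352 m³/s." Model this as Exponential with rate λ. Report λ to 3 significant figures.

λ ≈ 0.00284

Exponential mean = 1/λ, so λ = 1/352.0 = 0.00284.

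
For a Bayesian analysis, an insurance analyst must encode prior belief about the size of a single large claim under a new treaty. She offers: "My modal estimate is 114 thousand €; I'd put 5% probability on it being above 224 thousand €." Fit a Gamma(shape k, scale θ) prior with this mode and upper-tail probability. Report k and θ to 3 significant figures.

k ≈ 7.08, θ ≈ 18.7

Gamma(k,θ) with k>1 has mode (k−1)θ, so θ = 114/(k−1).
Need P(X < 224) = 0.95 with θ tied to k this way. Start at k = 2, θ = 114: P(X<224) ≈ 0.584.
Too low — raise k to concentrate. Iterating converges to k ≈ 7.08.
Then θ = 114/(7.08−1) ≈ 18.7.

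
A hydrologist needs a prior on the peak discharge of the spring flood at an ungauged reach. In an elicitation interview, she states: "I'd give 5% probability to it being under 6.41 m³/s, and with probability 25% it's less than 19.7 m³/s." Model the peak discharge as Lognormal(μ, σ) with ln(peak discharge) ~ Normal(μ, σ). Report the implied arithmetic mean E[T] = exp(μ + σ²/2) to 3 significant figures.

E[T] ≈ 84 m³/s

If T ~ Lognormal(μ,σ) then ln T ~ Normal(μ,σ), so the p-quantile of ln T is μ + z_p·σ.
ln(6.41) = 1.858 and ln(19.7) = 2.981; z_{0.05} = -1.645, z_{0.25} = -0.6745.
σ = (2.981 − 1.858)/(-0.6745 − (-1.645)) = 1.157.
μ = 1.858 − (-1.645)·1.157 = 3.761.
E[T] = exp(μ + σ²/2) = exp(3.761 + 0.6694) = 84 m³/s.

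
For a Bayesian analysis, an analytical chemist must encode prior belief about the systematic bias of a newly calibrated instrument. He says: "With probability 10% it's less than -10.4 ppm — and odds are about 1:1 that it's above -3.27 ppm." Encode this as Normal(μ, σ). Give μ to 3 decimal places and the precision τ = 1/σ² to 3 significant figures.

μ = -3.270, τ = 0.0323

For Normal(μ,σ), the p-quantile is μ + z_p·σ. Here z_{0.1} = -1.282, z_{0.5} = 0.
So -10.4 = μ − 1.282σ and -3.27 = μ + 0σ.
Subtracting: σ = (-3.27 − -10.4)/(0 − (-1.282)) = 5.564.
Then μ = -10.4 − (-1.282)·5.564 = -3.270.
Precision τ = 1/σ² = 1/5.564² = 0.0323.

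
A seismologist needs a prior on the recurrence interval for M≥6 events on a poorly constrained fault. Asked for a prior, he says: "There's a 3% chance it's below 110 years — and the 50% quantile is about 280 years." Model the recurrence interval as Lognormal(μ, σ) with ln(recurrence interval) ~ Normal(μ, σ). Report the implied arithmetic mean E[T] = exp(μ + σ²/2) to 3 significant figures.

E[T] ≈ 317 years

If T ~ Lognormal(μ,σ) then ln T ~ Normal(μ,σ), so the p-quantile of ln T is μ + z_p·σ.
ln(110) = 4.7 and ln(280) = 5.635; z_{0.03} = -1.881, z_{0.5} = 0.
σ = (5.635 − 4.7)/(0 − (-1.881)) = 0.497.
μ = 4.7 − (-1.881)·0.497 = 5.635.
E[T] = exp(μ + σ²/2) = exp(5.635 + 0.1234) = 317 years.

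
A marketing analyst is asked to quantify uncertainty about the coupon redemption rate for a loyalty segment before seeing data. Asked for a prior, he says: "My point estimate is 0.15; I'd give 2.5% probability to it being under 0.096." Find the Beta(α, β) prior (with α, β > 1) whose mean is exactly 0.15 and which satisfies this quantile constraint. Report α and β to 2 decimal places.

α ≈ 20.98, β ≈ 118.91

With mean 0.15 fixed, write α = 0.15s, β = 0.85s where s = α+β.
Need P(θ < 0.096) = 0.025 under Beta(0.15s, 0.85s). Normal approximation: (q−m)/√(m(1−m)/s) ≈ z_{0.025} = -1.96, so s ≈ 0.15·0.85·(-1.96)²/(0.096−0.15)² = 168.0.
At s = 168.0: P(θ<0.096) ≈ 0.015. Adjusting to match 0.025 gives s ≈ 139.89.
So α = 0.15·139.89 ≈ 20.98, β = 0.85·139.89 ≈ 118.91.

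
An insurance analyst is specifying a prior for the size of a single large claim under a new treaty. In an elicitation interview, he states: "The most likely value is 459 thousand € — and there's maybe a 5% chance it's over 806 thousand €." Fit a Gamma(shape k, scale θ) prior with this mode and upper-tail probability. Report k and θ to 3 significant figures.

k ≈ 9.8, θ ≈ 52.2

Gamma(k,θ) with k>1 has mode (k−1)θ, so θ = 459/(k−1).
Need P(X < 806) = 0.95 with θ tied to k this way. Start at k = 2, θ = 459: P(X<806) ≈ 0.524.
Too low — raise k to concentrate. Iterating converges to k ≈ 9.8.
Then θ = 459/(9.8−1) ≈ 52.2.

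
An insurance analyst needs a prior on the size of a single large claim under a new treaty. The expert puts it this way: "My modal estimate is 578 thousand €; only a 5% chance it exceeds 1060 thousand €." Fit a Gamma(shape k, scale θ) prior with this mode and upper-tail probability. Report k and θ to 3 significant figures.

k ≈ 8.57, θ ≈ 76.3

Gamma(k,θ) with k>1 has mode (k−1)θ, so θ = 578/(k−1).
Need P(X < 1060) = 0.95 with θ tied to k this way. Start at k = 2, θ = 578: P(X<1060) ≈ 0.547.
Too low — raise k to concentrate. Iterating converges to k ≈ 8.57.
Then θ = 578/(8.57−1) ≈ 76.3.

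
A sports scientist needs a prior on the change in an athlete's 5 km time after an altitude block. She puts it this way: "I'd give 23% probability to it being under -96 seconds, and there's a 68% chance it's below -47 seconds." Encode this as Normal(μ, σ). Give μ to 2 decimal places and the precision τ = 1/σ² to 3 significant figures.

For Normal(μ,σ), the p-quantile is μ + z_p·σ. Here z_{0.23} = -0.7388, z_{0.68} = 0.4677.
So -96 = μ − 0.7388σ and -47 = μ + 0.4677σ.
Subtracting: σ = (-47 − -96)/(0.4677 − (-0.7388)) = 40.61.
Then μ = -96 − (-0.7388)·40.61 = -65.99.
Precision τ = 1/σ² = 1/40.61² = 0.000606.

μ = -65.99, τ = 0.000606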